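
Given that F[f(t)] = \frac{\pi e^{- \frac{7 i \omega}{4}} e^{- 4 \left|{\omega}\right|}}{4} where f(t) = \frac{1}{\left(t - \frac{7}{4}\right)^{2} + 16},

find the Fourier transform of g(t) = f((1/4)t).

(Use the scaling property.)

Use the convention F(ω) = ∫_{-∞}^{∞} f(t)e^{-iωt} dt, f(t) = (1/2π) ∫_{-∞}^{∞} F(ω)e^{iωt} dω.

F[g](ω) = \pi e^{- 7 i \omega - 16 \left|{\omega}\right|}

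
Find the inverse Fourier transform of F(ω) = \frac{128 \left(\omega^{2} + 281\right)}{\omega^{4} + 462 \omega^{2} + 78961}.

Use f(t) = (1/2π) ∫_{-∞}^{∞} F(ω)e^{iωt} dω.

f(t) = 4 e^{- 16 \left|{t}\right|} \cos{\left(5 \left|{t}\right| \right)}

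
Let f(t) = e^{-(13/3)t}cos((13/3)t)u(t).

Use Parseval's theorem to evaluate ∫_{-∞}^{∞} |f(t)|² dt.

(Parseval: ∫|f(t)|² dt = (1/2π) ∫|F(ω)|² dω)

∫|f(t)|² dt = \frac{9}{104}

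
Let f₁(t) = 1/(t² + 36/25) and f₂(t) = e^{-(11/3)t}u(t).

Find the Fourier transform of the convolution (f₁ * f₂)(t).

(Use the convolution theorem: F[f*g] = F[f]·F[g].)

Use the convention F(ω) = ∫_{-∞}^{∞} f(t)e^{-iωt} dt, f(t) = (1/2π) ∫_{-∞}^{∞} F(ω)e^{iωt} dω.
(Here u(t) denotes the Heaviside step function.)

F[f₁*f₂](ω) = \frac{5 \pi e^{- \frac{6 \left|{\omega}\right|}{5}}}{2 \left(3 i \omega + 11\right)}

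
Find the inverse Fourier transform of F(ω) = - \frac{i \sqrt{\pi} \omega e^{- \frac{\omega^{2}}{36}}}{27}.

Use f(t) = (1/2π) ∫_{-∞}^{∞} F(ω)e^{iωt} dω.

f(t) = 2 t e^{- 9 t^{2}}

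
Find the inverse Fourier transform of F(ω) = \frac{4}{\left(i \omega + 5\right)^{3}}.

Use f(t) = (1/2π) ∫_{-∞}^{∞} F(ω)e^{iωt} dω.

f(t) = 2 t^{2} e^{- 5 t} u\left(t\right)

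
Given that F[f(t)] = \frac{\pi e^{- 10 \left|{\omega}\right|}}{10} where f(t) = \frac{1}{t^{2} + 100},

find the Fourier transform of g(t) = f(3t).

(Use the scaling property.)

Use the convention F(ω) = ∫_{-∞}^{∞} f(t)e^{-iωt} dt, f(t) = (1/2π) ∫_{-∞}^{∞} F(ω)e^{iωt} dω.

F[g](ω) = \frac{\pi e^{- \frac{10 \left|{\omega}\right|}{3}}}{30}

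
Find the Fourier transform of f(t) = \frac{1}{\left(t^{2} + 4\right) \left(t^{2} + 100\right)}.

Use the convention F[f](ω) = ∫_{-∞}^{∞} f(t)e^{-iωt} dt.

F(ω) = \frac{\pi \left(5 e^{8 \left|{\omega}\right|} - 1\right) e^{- 10 \left|{\omega}\right|}}{960}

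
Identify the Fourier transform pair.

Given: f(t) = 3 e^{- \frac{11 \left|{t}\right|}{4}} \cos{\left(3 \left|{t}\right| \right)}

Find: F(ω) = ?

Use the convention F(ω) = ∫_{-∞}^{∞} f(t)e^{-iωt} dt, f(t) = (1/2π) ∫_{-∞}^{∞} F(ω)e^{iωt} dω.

F(ω) = \frac{264 \left(16 \omega^{2} + 265\right)}{256 \omega^{4} - 736 \omega^{2} + 70225}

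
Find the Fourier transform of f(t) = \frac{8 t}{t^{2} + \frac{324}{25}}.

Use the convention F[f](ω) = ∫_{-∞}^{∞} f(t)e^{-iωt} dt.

F(ω) = - 8 i \pi e^{- \frac{18 \left|{\omega}\right|}{5}} \operatorname{sign}{\left(\omega \right)}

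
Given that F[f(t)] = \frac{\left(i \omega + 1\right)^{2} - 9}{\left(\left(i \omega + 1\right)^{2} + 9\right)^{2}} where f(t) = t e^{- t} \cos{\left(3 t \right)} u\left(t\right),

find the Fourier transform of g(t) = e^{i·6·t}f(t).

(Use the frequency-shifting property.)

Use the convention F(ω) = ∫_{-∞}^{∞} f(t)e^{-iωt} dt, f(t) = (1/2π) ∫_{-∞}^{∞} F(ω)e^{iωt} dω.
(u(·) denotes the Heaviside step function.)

F[g](ω) = \frac{\left(i \left(\omega - 6\right) + 1\right)^{2} - 9}{\left(\left(i \left(\omega - 6\right) + 1\right)^{2} + 9\right)^{2}}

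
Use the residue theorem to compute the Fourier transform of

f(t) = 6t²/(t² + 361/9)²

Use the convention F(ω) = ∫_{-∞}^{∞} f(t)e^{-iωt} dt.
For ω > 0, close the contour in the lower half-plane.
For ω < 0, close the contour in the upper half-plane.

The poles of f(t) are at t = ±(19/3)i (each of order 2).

Let g(z) = f(z)e^{-iωz}; for large |z| the factor e^{-iωz} decays in the lower half-plane when ω > 0 and in the upper half-plane when ω < 0.

Case ω > 0 (lower half-plane, clockwise contour ⇒ F(ω) = -2πi·ΣRes):
  Res_{z = - \frac{19 i}{3}} g(z) = \frac{3 i \left(3 - 19 \omega\right) e^{- \frac{19 \omega}{3}}}{38} (pole of order 2)
  F(ω) = -2πi·ΣRes = \frac{3 \pi \left(3 - 19 \omega\right) e^{- \frac{19 \omega}{3}}}{19}

Case ω < 0 (upper half-plane, counterclockwise contour ⇒ F(ω) = +2πi·ΣRes):
  Res_{z = \frac{19 i}{3}} g(z) = \frac{3 i \left(- 19 \omega - 3\right) e^{\frac{19 \omega}{3}}}{38} (pole of order 2)
  F(ω) = 2πi·ΣRes = \frac{3 \pi \left(19 \omega + 3\right) e^{\frac{19 \omega}{3}}}{19}

Both cases combine into a single formula in |ω|:

F(ω) = \frac{3 \pi \left(3 - 19 \left|{\omega}\right|\right) e^{- \frac{19 \left|{\omega}\right|}{3}}}{19}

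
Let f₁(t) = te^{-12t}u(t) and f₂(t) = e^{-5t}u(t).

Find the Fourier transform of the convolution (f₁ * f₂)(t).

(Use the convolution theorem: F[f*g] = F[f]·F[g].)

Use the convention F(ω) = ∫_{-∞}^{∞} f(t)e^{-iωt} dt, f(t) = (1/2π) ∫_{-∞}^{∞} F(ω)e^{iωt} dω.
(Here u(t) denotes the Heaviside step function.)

F[f₁*f₂](ω) = \frac{1}{\left(i \omega + 5\right) \left(i \omega + 12\right)^{2}}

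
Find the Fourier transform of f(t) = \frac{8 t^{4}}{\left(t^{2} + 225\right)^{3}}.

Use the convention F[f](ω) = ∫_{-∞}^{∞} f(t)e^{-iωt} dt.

F(ω) = \frac{\pi \left(75 \omega^{2} - 25 \left|{\omega}\right| + 1\right) e^{- 15 \left|{\omega}\right|}}{5}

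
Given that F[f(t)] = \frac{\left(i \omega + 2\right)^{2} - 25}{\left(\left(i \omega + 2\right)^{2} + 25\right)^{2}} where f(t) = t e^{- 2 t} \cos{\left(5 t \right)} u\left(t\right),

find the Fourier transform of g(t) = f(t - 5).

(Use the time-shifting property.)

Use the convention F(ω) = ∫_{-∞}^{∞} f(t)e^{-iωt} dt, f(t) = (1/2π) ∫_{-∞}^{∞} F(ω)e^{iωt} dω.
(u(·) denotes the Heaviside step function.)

F[g](ω) = \frac{\left(\left(i \omega + 2\right)^{2} - 25\right) e^{- 5 i \omega}}{\left(\left(i \omega + 2\right)^{2} + 25\right)^{2}}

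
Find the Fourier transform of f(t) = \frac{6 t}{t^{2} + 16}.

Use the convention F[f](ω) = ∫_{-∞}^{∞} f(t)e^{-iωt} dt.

F(ω) = - 6 i \pi e^{- 4 \left|{\omega}\right|} \operatorname{sign}{\left(\omega \right)}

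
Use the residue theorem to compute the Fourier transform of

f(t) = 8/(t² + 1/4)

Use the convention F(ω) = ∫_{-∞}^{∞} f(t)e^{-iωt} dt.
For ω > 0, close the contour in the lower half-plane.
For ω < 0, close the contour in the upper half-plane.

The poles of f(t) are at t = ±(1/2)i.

Let g(z) = f(z)e^{-iωz}; for large |z| the factor e^{-iωz} decays in the lower half-plane when ω > 0 and in the upper half-plane when ω < 0.

Case ω > 0 (lower half-plane, clockwise contour ⇒ F(ω) = -2πi·ΣRes):
  Res_{z = - \frac{i}{2}} g(z) = 8 i e^{- \frac{\omega}{2}}
  F(ω) = -2πi·ΣRes = 16 \pi e^{- \frac{\omega}{2}}

Case ω < 0 (upper half-plane, counterclockwise contour ⇒ F(ω) = +2πi·ΣRes):
  Res_{z = \frac{i}{2}} g(z) = - 8 i e^{\frac{\omega}{2}}
  F(ω) = 2πi·ΣRes = 16 \pi e^{\frac{\omega}{2}}

Both cases combine into a single formula in |ω|:

F(ω) = 16 \pi e^{- \frac{\left|{\omega}\right|}{2}}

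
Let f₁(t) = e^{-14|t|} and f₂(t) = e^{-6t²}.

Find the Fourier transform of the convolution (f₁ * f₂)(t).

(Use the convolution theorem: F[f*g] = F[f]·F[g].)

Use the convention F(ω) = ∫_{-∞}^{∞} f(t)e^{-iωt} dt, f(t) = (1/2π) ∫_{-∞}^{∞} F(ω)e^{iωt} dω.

F[f₁*f₂](ω) = \frac{14 \sqrt{6} \sqrt{\pi} e^{- \frac{\omega^{2}}{24}}}{3 \left(\omega^{2} + 196\right)}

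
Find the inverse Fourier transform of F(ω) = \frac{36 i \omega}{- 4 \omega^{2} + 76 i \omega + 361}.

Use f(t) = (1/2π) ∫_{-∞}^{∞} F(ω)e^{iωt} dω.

f(t) = 9 \left(1 - \frac{19 t}{2}\right) e^{- \frac{19 t}{2}} u\left(t\right)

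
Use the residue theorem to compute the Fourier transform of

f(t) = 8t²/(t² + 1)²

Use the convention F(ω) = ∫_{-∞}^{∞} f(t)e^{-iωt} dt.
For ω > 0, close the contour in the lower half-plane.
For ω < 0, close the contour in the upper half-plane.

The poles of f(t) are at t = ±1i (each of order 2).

Let g(z) = f(z)e^{-iωz}; for large |z| the factor e^{-iωz} decays in the lower half-plane when ω > 0 and in the upper half-plane when ω < 0.

Case ω > 0 (lower half-plane, clockwise contour ⇒ F(ω) = -2πi·ΣRes):
  Res_{z = - i} g(z) = 2 i \left(1 - \omega\right) e^{- \omega} (pole of order 2)
  F(ω) = -2πi·ΣRes = 4 \pi \left(1 - \omega\right) e^{- \omega}

Case ω < 0 (upper half-plane, counterclockwise contour ⇒ F(ω) = +2πi·ΣRes):
  Res_{z = i} g(z) = 2 i \left(- \omega - 1\right) e^{\omega} (pole of order 2)
  F(ω) = 2πi·ΣRes = 4 \pi \left(\omega + 1\right) e^{\omega}

Both cases combine into a single formula in |ω|:

F(ω) = 4 \pi \left(1 - \left|{\omega}\right|\right) e^{- \left|{\omega}\right|}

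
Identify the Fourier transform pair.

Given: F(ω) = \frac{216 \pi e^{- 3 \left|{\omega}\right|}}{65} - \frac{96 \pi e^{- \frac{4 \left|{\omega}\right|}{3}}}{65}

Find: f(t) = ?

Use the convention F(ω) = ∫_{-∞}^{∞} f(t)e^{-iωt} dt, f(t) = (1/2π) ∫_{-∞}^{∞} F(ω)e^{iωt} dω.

f(t) = \frac{8 t^{2}}{\left(t^{2} + \frac{16}{9}\right) \left(t^{2} + 9\right)}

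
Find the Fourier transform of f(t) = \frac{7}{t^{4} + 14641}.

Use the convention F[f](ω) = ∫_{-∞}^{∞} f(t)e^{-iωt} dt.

F(ω) = \frac{7 \pi e^{- \frac{11 \sqrt{2} \left|{\omega}\right|}{2}} \sin{\left(\frac{11 \sqrt{2} \left|{\omega}\right|}{2} + \frac{\pi}{4} \right)}}{1331}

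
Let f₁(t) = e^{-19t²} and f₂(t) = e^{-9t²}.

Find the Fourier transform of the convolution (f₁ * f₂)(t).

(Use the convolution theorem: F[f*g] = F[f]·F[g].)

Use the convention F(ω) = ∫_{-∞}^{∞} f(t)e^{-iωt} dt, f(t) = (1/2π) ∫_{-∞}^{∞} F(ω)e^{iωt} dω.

F[f₁*f₂](ω) = \frac{\sqrt{19} \pi e^{- \frac{7 \omega^{2}}{171}}}{57}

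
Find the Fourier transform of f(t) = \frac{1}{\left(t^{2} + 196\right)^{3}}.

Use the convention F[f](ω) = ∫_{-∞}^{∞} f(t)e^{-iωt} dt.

F(ω) = \frac{\pi \left(196 \omega^{2} + 42 \left|{\omega}\right| + 3\right) e^{- 14 \left|{\omega}\right|}}{4302592}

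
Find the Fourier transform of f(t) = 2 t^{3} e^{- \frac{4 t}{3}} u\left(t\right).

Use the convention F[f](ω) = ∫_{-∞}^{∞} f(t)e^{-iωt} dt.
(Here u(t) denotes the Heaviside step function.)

F(ω) = \frac{972}{\left(3 i \omega + 4\right)^{4}}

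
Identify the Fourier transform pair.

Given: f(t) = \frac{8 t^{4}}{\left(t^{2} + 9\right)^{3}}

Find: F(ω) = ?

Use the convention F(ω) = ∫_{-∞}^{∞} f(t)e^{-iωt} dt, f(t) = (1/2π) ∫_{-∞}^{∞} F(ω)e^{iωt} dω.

F(ω) = \pi \left(3 \omega^{2} - 5 \left|{\omega}\right| + 1\right) e^{- 3 \left|{\omega}\right|}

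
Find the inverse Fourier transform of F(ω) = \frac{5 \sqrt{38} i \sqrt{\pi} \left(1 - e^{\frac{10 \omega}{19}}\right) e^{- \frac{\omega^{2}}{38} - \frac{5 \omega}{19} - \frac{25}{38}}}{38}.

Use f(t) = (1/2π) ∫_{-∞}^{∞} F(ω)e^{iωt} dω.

f(t) = 5 e^{- \frac{19 t^{2}}{2}} \sin{\left(5 t \right)}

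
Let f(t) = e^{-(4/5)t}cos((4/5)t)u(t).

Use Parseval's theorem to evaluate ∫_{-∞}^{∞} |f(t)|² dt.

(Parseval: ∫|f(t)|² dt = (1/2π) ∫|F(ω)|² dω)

∫|f(t)|² dt = \frac{15}{32}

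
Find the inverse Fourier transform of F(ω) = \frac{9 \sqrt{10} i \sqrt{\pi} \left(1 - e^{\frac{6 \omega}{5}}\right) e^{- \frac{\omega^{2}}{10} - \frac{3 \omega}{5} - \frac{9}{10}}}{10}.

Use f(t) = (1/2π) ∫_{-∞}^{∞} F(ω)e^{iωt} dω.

f(t) = 9 e^{- \frac{5 t^{2}}{2}} \sin{\left(3 t \right)}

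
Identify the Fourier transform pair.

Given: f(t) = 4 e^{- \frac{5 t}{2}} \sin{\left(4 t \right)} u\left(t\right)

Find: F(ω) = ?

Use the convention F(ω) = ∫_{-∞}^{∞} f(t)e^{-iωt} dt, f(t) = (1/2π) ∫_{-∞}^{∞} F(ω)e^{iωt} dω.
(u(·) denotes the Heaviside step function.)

F(ω) = \frac{64}{\left(2 i \omega + 5\right)^{2} + 64}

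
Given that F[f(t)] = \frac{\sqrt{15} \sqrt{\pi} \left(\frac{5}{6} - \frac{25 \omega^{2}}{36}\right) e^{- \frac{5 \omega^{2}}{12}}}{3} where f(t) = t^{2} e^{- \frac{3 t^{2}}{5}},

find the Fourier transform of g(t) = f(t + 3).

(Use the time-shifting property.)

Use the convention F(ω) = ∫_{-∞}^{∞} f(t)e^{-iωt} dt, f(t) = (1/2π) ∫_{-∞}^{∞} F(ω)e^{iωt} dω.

F[g](ω) = \frac{5 \sqrt{15} \sqrt{\pi} \left(6 - 5 \omega^{2}\right) e^{\frac{\omega \left(- 5 \omega + 36 i\right)}{12}}}{108}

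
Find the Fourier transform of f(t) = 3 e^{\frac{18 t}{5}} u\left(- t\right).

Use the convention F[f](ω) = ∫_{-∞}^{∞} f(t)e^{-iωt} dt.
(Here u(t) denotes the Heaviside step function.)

F(ω) = - \frac{15}{5 i \omega - 18}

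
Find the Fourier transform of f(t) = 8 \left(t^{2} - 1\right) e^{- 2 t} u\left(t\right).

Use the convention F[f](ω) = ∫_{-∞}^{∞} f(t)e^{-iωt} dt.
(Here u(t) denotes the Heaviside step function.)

F(ω) = \frac{8 \left(2 i \omega - \left(i \omega + 2\right)^{3} + 4\right)}{\left(i \omega + 2\right)^{4}}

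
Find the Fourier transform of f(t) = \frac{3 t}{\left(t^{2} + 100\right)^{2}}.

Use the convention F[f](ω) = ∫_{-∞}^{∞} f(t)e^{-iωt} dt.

F(ω) = - \frac{3 i \pi \omega e^{- 10 \left|{\omega}\right|}}{20}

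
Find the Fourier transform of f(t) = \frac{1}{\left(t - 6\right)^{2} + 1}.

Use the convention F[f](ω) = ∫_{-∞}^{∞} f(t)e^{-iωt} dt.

F(ω) = \pi e^{- 6 i \omega - \left|{\omega}\right|}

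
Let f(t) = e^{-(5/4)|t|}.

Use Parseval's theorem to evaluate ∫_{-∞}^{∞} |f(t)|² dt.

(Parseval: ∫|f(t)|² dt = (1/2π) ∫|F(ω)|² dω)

∫|f(t)|² dt = \frac{4}{5}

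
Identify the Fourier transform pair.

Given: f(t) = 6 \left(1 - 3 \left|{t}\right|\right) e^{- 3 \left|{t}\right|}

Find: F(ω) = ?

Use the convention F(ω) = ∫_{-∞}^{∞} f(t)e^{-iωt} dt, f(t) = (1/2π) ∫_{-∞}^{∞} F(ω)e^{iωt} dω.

F(ω) = \frac{72 \omega^{2}}{\left(\omega^{2} + 9\right)^{2}}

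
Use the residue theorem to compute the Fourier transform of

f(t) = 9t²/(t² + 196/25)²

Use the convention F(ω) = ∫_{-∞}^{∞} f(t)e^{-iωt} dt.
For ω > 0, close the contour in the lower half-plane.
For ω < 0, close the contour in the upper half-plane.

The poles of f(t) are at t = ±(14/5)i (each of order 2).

Let g(z) = f(z)e^{-iωz}; for large |z| the factor e^{-iωz} decays in the lower half-plane when ω > 0 and in the upper half-plane when ω < 0.

Case ω > 0 (lower half-plane, clockwise contour ⇒ F(ω) = -2πi·ΣRes):
  Res_{z = - \frac{14 i}{5}} g(z) = \frac{9 i \left(5 - 14 \omega\right) e^{- \frac{14 \omega}{5}}}{56} (pole of order 2)
  F(ω) = -2πi·ΣRes = \frac{9 \pi \left(5 - 14 \omega\right) e^{- \frac{14 \omega}{5}}}{28}

Case ω < 0 (upper half-plane, counterclockwise contour ⇒ F(ω) = +2πi·ΣRes):
  Res_{z = \frac{14 i}{5}} g(z) = \frac{9 i \left(- 14 \omega - 5\right) e^{\frac{14 \omega}{5}}}{56} (pole of order 2)
  F(ω) = 2πi·ΣRes = \frac{9 \pi \left(14 \omega + 5\right) e^{\frac{14 \omega}{5}}}{28}

Both cases combine into a single formula in |ω|:

F(ω) = \frac{9 \pi \left(5 - 14 \left|{\omega}\right|\right) e^{- \frac{14 \left|{\omega}\right|}{5}}}{28}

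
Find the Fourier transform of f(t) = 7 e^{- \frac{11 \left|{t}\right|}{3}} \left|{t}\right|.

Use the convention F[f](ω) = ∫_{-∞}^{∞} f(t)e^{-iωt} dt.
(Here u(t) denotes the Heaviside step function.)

F(ω) = \frac{126 \left(121 - 9 \omega^{2}\right)}{\left(9 \omega^{2} + 121\right)^{2}}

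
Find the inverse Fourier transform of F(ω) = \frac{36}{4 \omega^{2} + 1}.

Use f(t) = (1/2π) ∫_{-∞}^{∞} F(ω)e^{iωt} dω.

f(t) = 9 e^{- \frac{\left|{t}\right|}{2}}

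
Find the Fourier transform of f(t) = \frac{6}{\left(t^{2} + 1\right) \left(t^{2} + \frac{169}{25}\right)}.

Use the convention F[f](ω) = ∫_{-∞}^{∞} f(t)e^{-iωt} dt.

F(ω) = \frac{25 \pi e^{- \left|{\omega}\right|}}{24} - \frac{125 \pi e^{- \frac{13 \left|{\omega}\right|}{5}}}{312}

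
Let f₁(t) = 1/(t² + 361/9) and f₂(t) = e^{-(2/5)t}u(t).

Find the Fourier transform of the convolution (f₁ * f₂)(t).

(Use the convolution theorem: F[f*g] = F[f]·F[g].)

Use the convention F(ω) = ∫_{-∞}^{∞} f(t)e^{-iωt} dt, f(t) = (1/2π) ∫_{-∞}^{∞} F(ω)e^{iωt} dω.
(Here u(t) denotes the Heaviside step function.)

F[f₁*f₂](ω) = \frac{15 \pi e^{- \frac{19 \left|{\omega}\right|}{3}}}{19 \left(5 i \omega + 2\right)}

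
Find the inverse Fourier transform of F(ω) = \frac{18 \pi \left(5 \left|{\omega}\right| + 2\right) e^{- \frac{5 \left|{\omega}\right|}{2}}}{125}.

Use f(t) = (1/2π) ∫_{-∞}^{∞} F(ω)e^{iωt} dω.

f(t) = \frac{9}{\left(t^{2} + \frac{25}{4}\right)^{2}}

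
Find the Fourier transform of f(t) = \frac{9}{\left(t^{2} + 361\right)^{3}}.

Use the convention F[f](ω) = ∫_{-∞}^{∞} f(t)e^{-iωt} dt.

F(ω) = \frac{9 \pi \left(361 \omega^{2} + 57 \left|{\omega}\right| + 3\right) e^{- 19 \left|{\omega}\right|}}{19808792}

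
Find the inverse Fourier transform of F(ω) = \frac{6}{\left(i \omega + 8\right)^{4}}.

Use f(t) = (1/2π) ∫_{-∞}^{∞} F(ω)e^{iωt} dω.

f(t) = t^{3} e^{- 8 t} u\left(t\right)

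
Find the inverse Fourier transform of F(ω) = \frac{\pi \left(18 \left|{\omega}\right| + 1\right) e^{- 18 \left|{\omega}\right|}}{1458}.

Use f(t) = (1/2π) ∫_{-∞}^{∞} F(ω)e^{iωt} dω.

f(t) = \frac{8}{\left(t^{2} + 324\right)^{2}}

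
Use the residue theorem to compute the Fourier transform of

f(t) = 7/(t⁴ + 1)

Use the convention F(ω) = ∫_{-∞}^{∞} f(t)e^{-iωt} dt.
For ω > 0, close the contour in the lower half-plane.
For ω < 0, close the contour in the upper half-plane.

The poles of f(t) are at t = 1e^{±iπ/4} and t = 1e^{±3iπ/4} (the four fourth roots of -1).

Let g(z) = f(z)e^{-iωz}; for large |z| the factor e^{-iωz} decays in the lower half-plane when ω > 0 and in the upper half-plane when ω < 0.

Case ω > 0 (lower half-plane, clockwise contour ⇒ F(ω) = -2πi·ΣRes):
  Res_{z = - \frac{\sqrt{2}}{2} - \frac{\sqrt{2} i}{2}} g(z) = \frac{7 \sqrt{2} i \left(1 - i\right) e^{\frac{\sqrt{2} \omega \left(-1 + i\right)}{2}}}{8}
  Res_{z = \frac{\sqrt{2}}{2} - \frac{\sqrt{2} i}{2}} g(z) = \frac{7 \sqrt{2} i \left(1 + i\right) e^{- \frac{\sqrt{2} \omega \left(1 + i\right)}{2}}}{8}
  F(ω) = -2πi·ΣRes = \frac{7 \sqrt{2} \pi \left(1 - i\right) \left(e^{\sqrt{2} i \omega} + i\right) e^{- \frac{\sqrt{2} \omega \left(1 + i\right)}{2}}}{4} = 7 \pi e^{- \frac{\sqrt{2} \omega}{2}} \sin{\left(\frac{\sqrt{2} \omega}{2} + \frac{\pi}{4} \right)}

Case ω < 0 (upper half-plane, counterclockwise contour ⇒ F(ω) = +2πi·ΣRes):
  Res_{z = \frac{\sqrt{2}}{2} + \frac{\sqrt{2} i}{2}} g(z) = \frac{7 \sqrt{2} i \left(-1 + i\right) e^{\frac{\sqrt{2} \omega \left(1 - i\right)}{2}}}{8}
  Res_{z = - \frac{\sqrt{2}}{2} + \frac{\sqrt{2} i}{2}} g(z) = \frac{7 \sqrt{2} \left(1 - i\right) e^{\frac{\sqrt{2} \omega \left(1 + i\right)}{2}}}{8}
  F(ω) = 2πi·ΣRes = - \frac{7 \sqrt{2} i \pi \left(i \left(1 - i\right) e^{\frac{\sqrt{2} \omega \left(1 - i\right)}{2}} - \left(1 - i\right) e^{\frac{\sqrt{2} \omega \left(1 + i\right)}{2}}\right)}{4} = 7 \pi e^{\frac{\sqrt{2} \omega}{2}} \cos{\left(\frac{\sqrt{2} \omega}{2} + \frac{\pi}{4} \right)}

Both cases combine into a single formula in |ω|:

F(ω) = 7 \pi e^{- \frac{\sqrt{2} \left|{\omega}\right|}{2}} \sin{\left(\frac{\sqrt{2} \left|{\omega}\right|}{2} + \frac{\pi}{4} \right)}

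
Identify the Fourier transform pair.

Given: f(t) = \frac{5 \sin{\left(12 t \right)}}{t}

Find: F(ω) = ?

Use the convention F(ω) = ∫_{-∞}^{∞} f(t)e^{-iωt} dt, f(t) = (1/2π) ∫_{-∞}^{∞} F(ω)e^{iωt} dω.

F(ω) = \begin{cases} 5 \pi & \text{for}\: \omega > -12 \wedge \omega < 12 \\0 & \text{otherwise} \end{cases}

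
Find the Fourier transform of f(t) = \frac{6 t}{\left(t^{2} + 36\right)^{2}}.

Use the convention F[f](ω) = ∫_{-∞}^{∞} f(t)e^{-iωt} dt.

F(ω) = - \frac{i \pi \omega e^{- 6 \left|{\omega}\right|}}{2}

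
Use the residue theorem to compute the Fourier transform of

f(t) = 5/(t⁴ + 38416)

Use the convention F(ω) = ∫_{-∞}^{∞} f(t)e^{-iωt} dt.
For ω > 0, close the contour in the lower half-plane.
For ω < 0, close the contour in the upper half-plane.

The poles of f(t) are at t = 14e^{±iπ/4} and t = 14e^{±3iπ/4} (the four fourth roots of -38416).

Let g(z) = f(z)e^{-iωz}; for large |z| the factor e^{-iωz} decays in the lower half-plane when ω > 0 and in the upper half-plane when ω < 0.

Case ω > 0 (lower half-plane, clockwise contour ⇒ F(ω) = -2πi·ΣRes):
  Res_{z = - 7 \sqrt{2} - 7 \sqrt{2} i} g(z) = \frac{5 \sqrt{2} i \left(1 - i\right) e^{7 \sqrt{2} \omega \left(-1 + i\right)}}{21952}
  Res_{z = 7 \sqrt{2} - 7 \sqrt{2} i} g(z) = \frac{5 \sqrt{2} i \left(1 + i\right) e^{- 7 \sqrt{2} \omega \left(1 + i\right)}}{21952}
  F(ω) = -2πi·ΣRes = \frac{5 \sqrt{2} \pi \left(1 - i\right) \left(e^{14 \sqrt{2} i \omega} + i\right) e^{- 7 \sqrt{2} \omega \left(1 + i\right)}}{10976} = \frac{5 \pi e^{- 7 \sqrt{2} \omega} \sin{\left(7 \sqrt{2} \omega + \frac{\pi}{4} \right)}}{2744}

Case ω < 0 (upper half-plane, counterclockwise contour ⇒ F(ω) = +2πi·ΣRes):
  Res_{z = 7 \sqrt{2} + 7 \sqrt{2} i} g(z) = \frac{5 \sqrt{2} i \left(-1 + i\right) e^{7 \sqrt{2} \omega \left(1 - i\right)}}{21952}
  Res_{z = - 7 \sqrt{2} + 7 \sqrt{2} i} g(z) = \frac{5 \sqrt{2} \left(1 - i\right) e^{7 \sqrt{2} \omega \left(1 + i\right)}}{21952}
  F(ω) = 2πi·ΣRes = - \frac{5 \sqrt{2} i \pi \left(i \left(1 - i\right) e^{7 \sqrt{2} \omega \left(1 - i\right)} - \left(1 - i\right) e^{7 \sqrt{2} \omega \left(1 + i\right)}\right)}{10976} = \frac{5 \pi e^{7 \sqrt{2} \omega} \cos{\left(7 \sqrt{2} \omega + \frac{\pi}{4} \right)}}{2744}

Both cases combine into a single formula in |ω|:

F(ω) = \frac{5 \pi e^{- 7 \sqrt{2} \left|{\omega}\right|} \sin{\left(7 \sqrt{2} \left|{\omega}\right| + \frac{\pi}{4} \right)}}{2744}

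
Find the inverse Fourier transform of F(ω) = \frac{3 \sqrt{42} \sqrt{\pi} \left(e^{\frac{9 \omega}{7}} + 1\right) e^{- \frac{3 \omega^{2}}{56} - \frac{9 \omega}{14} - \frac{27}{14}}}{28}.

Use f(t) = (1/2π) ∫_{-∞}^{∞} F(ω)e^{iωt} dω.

f(t) = 3 e^{- \frac{14 t^{2}}{3}} \cos{\left(6 t \right)}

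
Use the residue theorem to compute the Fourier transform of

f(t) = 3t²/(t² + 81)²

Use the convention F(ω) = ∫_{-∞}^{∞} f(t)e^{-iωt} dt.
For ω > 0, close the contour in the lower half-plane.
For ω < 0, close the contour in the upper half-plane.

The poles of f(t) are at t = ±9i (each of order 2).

Let g(z) = f(z)e^{-iωz}; for large |z| the factor e^{-iωz} decays in the lower half-plane when ω > 0 and in the upper half-plane when ω < 0.

Case ω > 0 (lower half-plane, clockwise contour ⇒ F(ω) = -2πi·ΣRes):
  Res_{z = - 9 i} g(z) = \frac{i \left(1 - 9 \omega\right) e^{- 9 \omega}}{12} (pole of order 2)
  F(ω) = -2πi·ΣRes = \frac{\pi \left(1 - 9 \omega\right) e^{- 9 \omega}}{6}

Case ω < 0 (upper half-plane, counterclockwise contour ⇒ F(ω) = +2πi·ΣRes):
  Res_{z = 9 i} g(z) = \frac{i \left(- 9 \omega - 1\right) e^{9 \omega}}{12} (pole of order 2)
  F(ω) = 2πi·ΣRes = \frac{\pi \left(9 \omega + 1\right) e^{9 \omega}}{6}

Both cases combine into a single formula in |ω|:

F(ω) = \frac{\pi \left(1 - 9 \left|{\omega}\right|\right) e^{- 9 \left|{\omega}\right|}}{6}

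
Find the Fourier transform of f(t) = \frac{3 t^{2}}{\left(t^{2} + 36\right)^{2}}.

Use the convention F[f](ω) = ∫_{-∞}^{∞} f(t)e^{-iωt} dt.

F(ω) = \frac{\pi \left(1 - 6 \left|{\omega}\right|\right) e^{- 6 \left|{\omega}\right|}}{4}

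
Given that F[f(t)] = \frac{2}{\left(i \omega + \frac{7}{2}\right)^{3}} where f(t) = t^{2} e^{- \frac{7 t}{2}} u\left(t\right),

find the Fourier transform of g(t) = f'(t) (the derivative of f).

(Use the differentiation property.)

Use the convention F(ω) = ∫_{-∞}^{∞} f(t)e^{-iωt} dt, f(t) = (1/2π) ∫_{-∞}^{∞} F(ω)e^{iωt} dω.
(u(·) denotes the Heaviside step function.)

F[g](ω) = \frac{16 i \omega}{\left(2 i \omega + 7\right)^{3}}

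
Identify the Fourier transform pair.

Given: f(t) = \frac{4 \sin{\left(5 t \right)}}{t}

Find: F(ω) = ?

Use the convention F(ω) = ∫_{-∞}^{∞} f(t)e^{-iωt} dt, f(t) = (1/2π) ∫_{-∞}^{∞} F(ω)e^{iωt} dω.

F(ω) = \begin{cases} 4 \pi & \text{for}\: \omega > -5 \wedge \omega < 5 \\0 & \text{otherwise} \end{cases}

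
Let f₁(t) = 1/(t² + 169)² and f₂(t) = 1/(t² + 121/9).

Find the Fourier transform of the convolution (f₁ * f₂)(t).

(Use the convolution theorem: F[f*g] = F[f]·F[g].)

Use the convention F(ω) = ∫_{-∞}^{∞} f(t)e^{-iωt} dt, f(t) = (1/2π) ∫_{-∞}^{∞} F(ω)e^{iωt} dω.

F[f₁*f₂](ω) = \frac{3 \pi^{2} \left(13 \left|{\omega}\right| + 1\right) e^{- \frac{50 \left|{\omega}\right|}{3}}}{48334}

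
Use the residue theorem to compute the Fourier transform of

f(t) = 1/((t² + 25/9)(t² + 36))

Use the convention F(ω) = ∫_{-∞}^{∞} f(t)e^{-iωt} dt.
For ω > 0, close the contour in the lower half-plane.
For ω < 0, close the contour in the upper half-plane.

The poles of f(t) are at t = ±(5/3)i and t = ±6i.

Let g(z) = f(z)e^{-iωz}; for large |z| the factor e^{-iωz} decays in the lower half-plane when ω > 0 and in the upper half-plane when ω < 0.

Case ω > 0 (lower half-plane, clockwise contour ⇒ F(ω) = -2πi·ΣRes):
  Res_{z = - \frac{5 i}{3}} g(z) = \frac{27 i e^{- \frac{5 \omega}{3}}}{2990}
  Res_{z = - 6 i} g(z) = - \frac{3 i e^{- 6 \omega}}{1196}
  F(ω) = -2πi·ΣRes = - \frac{3 \pi e^{- 6 \omega}}{598} + \frac{27 \pi e^{- \frac{5 \omega}{3}}}{1495}

Case ω < 0 (upper half-plane, counterclockwise contour ⇒ F(ω) = +2πi·ΣRes):
  Res_{z = \frac{5 i}{3}} g(z) = - \frac{27 i e^{\frac{5 \omega}{3}}}{2990}
  Res_{z = 6 i} g(z) = \frac{3 i e^{6 \omega}}{1196}
  F(ω) = 2πi·ΣRes = \frac{3 \pi \left(18 e^{\frac{5 \omega}{3}} - 5 e^{6 \omega}\right)}{2990}

Both cases combine into a single formula in |ω|:

F(ω) = - \frac{3 \pi e^{- 6 \left|{\omega}\right|}}{598} + \frac{27 \pi e^{- \frac{5 \left|{\omega}\right|}{3}}}{1495}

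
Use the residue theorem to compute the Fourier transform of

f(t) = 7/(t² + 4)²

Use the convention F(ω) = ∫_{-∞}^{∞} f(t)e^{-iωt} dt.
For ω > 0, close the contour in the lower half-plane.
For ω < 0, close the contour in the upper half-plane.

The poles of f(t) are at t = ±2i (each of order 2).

Let g(z) = f(z)e^{-iωz}; for large |z| the factor e^{-iωz} decays in the lower half-plane when ω > 0 and in the upper half-plane when ω < 0.

Case ω > 0 (lower half-plane, clockwise contour ⇒ F(ω) = -2πi·ΣRes):
  Res_{z = - 2 i} g(z) = \frac{7 i \left(2 \omega + 1\right) e^{- 2 \omega}}{32} (pole of order 2)
  F(ω) = -2πi·ΣRes = \frac{7 \pi \left(2 \omega + 1\right) e^{- 2 \omega}}{16}

Case ω < 0 (upper half-plane, counterclockwise contour ⇒ F(ω) = +2πi·ΣRes):
  Res_{z = 2 i} g(z) = \frac{7 i \left(2 \omega - 1\right) e^{2 \omega}}{32} (pole of order 2)
  F(ω) = 2πi·ΣRes = \frac{7 \pi \left(1 - 2 \omega\right) e^{2 \omega}}{16}

Both cases combine into a single formula in |ω|:

F(ω) = \frac{7 \pi \left(2 \left|{\omega}\right| + 1\right) e^{- 2 \left|{\omega}\right|}}{16}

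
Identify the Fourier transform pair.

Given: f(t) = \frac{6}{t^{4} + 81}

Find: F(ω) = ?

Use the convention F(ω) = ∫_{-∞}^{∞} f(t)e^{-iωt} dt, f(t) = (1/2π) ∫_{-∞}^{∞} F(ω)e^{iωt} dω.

F(ω) = \frac{2 \pi e^{- \frac{3 \sqrt{2} \left|{\omega}\right|}{2}} \sin{\left(\frac{3 \sqrt{2} \left|{\omega}\right|}{2} + \frac{\pi}{4} \right)}}{9}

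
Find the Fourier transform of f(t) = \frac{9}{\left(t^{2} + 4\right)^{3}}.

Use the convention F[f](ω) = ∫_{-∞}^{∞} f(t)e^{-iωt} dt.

F(ω) = \frac{9 \pi \left(4 \omega^{2} + 6 \left|{\omega}\right| + 3\right) e^{- 2 \left|{\omega}\right|}}{256}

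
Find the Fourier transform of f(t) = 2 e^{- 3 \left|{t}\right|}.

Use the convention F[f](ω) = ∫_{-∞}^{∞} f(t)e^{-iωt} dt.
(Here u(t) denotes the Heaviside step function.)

F(ω) = \frac{12}{\omega^{2} + 9}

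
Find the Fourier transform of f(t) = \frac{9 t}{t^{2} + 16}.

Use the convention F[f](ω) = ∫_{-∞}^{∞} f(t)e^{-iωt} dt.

F(ω) = - 9 i \pi e^{- 4 \left|{\omega}\right|} \operatorname{sign}{\left(\omega \right)}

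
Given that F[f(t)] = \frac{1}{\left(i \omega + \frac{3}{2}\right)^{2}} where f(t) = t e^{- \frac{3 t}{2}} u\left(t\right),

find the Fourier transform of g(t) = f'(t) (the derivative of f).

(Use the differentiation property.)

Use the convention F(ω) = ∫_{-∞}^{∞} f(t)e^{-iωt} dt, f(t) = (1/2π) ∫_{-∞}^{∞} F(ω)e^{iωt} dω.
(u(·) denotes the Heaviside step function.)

F[g](ω) = \frac{4 i \omega}{\left(2 i \omega + 3\right)^{2}}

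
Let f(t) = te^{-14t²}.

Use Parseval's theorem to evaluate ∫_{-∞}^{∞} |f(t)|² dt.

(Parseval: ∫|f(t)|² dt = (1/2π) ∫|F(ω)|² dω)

∫|f(t)|² dt = \frac{\sqrt{7} \sqrt{\pi}}{784}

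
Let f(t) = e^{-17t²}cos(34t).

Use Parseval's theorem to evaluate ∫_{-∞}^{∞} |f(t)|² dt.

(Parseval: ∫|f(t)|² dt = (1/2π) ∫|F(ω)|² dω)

∫|f(t)|² dt = \frac{\sqrt{34} \sqrt{\pi} \left(1 + e^{34}\right)}{68 e^{34}}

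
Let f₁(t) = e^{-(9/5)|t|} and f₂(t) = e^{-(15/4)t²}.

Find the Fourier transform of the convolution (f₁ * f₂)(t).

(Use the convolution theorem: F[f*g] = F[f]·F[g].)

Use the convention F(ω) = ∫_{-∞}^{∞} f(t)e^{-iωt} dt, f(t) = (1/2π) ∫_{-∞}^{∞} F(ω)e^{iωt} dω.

F[f₁*f₂](ω) = \frac{12 \sqrt{15} \sqrt{\pi} e^{- \frac{\omega^{2}}{15}}}{25 \omega^{2} + 81}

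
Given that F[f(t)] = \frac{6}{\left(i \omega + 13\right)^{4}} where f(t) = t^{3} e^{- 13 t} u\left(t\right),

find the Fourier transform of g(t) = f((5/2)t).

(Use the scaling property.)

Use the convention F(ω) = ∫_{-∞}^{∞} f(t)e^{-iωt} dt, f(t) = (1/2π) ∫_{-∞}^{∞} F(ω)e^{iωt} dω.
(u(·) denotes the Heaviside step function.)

F[g](ω) = \frac{1500}{\left(2 i \omega + 65\right)^{4}}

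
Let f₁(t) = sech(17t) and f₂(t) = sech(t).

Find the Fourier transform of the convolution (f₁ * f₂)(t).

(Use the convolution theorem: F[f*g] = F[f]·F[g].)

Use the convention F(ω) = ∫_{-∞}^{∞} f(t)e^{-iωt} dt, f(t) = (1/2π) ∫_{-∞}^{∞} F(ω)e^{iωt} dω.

F[f₁*f₂](ω) = \frac{\pi^{2}}{17 \cosh{\left(\frac{\pi \omega}{34} \right)} \cosh{\left(\frac{\pi \omega}{2} \right)}}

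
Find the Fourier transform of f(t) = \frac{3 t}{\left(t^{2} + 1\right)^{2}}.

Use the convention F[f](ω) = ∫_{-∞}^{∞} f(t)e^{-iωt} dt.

F(ω) = - \frac{3 i \pi \omega e^{- \left|{\omega}\right|}}{2}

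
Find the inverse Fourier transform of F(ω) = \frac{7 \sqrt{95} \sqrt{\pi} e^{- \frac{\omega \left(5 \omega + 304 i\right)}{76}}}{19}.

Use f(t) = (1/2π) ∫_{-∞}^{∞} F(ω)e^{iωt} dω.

f(t) = 7 e^{- \frac{19 \left(t - 4\right)^{2}}{5}}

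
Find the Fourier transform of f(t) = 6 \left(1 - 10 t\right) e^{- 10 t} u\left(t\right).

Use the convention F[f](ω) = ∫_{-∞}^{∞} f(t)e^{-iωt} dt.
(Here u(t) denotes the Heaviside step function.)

F(ω) = \frac{6 i \omega}{- \omega^{2} + 20 i \omega + 100}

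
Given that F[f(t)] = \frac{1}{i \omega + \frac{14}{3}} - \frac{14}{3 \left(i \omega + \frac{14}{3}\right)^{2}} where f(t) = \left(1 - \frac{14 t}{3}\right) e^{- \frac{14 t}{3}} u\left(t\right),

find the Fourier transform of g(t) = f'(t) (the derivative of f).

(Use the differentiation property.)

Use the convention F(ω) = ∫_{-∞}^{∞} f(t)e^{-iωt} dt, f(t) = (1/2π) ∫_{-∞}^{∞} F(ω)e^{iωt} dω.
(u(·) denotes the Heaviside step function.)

F[g](ω) = \frac{9 \omega^{2}}{9 \omega^{2} - 84 i \omega - 196}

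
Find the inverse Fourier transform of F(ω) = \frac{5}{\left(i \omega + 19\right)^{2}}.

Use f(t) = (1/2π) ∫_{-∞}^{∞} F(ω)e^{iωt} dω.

f(t) = 5 t e^{- 19 t} u\left(t\right)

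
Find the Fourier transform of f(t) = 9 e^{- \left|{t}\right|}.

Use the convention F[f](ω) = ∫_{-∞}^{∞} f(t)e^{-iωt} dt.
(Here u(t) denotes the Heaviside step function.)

F(ω) = \frac{18}{\omega^{2} + 1}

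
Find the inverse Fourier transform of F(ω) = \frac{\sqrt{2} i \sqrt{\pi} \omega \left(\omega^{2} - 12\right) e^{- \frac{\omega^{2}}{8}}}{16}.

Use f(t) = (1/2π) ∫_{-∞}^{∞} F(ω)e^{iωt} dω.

f(t) = 8 t^{3} e^{- 2 t^{2}}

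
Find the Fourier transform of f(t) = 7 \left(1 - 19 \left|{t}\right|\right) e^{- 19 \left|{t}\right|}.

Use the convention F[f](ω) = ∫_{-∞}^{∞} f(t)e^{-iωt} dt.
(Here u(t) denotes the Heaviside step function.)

F(ω) = \frac{532 \omega^{2}}{\left(\omega^{2} + 361\right)^{2}}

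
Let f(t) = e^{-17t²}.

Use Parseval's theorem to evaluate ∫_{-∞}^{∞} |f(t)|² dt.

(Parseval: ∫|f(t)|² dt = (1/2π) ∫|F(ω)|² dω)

∫|f(t)|² dt = \frac{\sqrt{34} \sqrt{\pi}}{34}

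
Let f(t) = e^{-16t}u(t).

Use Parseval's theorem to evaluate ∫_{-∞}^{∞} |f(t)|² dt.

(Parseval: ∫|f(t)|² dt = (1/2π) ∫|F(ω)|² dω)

∫|f(t)|² dt = \frac{1}{32}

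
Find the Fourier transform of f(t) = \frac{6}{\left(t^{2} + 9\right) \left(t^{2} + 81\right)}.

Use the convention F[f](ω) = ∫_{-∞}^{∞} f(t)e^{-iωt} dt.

F(ω) = \frac{\pi \left(3 e^{6 \left|{\omega}\right|} - 1\right) e^{- 9 \left|{\omega}\right|}}{108}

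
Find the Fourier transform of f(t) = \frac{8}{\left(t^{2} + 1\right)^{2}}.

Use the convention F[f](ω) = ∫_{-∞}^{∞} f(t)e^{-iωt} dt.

F(ω) = 4 \pi \left(\left|{\omega}\right| + 1\right) e^{- \left|{\omega}\right|}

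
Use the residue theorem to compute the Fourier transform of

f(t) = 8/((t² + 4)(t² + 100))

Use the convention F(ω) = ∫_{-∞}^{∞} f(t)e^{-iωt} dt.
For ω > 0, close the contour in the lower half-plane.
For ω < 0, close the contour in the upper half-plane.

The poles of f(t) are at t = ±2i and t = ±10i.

Let g(z) = f(z)e^{-iωz}; for large |z| the factor e^{-iωz} decays in the lower half-plane when ω > 0 and in the upper half-plane when ω < 0.

Case ω > 0 (lower half-plane, clockwise contour ⇒ F(ω) = -2πi·ΣRes):
  Res_{z = - 2 i} g(z) = \frac{i e^{- 2 \omega}}{48}
  Res_{z = - 10 i} g(z) = - \frac{i e^{- 10 \omega}}{240}
  F(ω) = -2πi·ΣRes = \frac{\pi \left(5 e^{8 \omega} - 1\right) e^{- 10 \omega}}{120}

Case ω < 0 (upper half-plane, counterclockwise contour ⇒ F(ω) = +2πi·ΣRes):
  Res_{z = 2 i} g(z) = - \frac{i e^{2 \omega}}{48}
  Res_{z = 10 i} g(z) = \frac{i e^{10 \omega}}{240}
  F(ω) = 2πi·ΣRes = \frac{\pi \left(5 - e^{8 \omega}\right) e^{2 \omega}}{120}

Both cases combine into a single formula in |ω|:

F(ω) = \frac{\pi \left(5 e^{8 \left|{\omega}\right|} - 1\right) e^{- 10 \left|{\omega}\right|}}{120}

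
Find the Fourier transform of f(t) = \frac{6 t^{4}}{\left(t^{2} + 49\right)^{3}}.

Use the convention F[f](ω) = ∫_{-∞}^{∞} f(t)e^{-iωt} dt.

F(ω) = \frac{3 \pi \left(49 \omega^{2} - 35 \left|{\omega}\right| + 3\right) e^{- 7 \left|{\omega}\right|}}{28}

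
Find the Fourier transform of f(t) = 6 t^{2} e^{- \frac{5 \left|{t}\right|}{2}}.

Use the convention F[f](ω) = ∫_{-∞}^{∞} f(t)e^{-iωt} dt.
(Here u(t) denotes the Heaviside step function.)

F(ω) = \frac{960 \left(25 - 12 \omega^{2}\right)}{\left(4 \omega^{2} + 25\right)^{3}}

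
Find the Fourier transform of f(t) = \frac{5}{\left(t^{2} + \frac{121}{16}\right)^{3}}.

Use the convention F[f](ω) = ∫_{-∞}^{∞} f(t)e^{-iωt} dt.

F(ω) = \frac{40 \pi \left(121 \omega^{2} + 132 \left|{\omega}\right| + 48\right) e^{- \frac{11 \left|{\omega}\right|}{4}}}{161051}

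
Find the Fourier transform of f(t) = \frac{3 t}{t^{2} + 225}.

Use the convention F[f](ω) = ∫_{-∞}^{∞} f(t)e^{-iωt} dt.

F(ω) = - 3 i \pi e^{- 15 \left|{\omega}\right|} \operatorname{sign}{\left(\omega \right)}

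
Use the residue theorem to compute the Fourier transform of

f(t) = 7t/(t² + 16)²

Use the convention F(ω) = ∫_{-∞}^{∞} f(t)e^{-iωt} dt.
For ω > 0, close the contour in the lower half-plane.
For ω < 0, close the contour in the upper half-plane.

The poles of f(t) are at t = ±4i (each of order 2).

Let g(z) = f(z)e^{-iωz}; for large |z| the factor e^{-iωz} decays in the lower half-plane when ω > 0 and in the upper half-plane when ω < 0.

Case ω > 0 (lower half-plane, clockwise contour ⇒ F(ω) = -2πi·ΣRes):
  Res_{z = - 4 i} g(z) = \frac{7 \omega e^{- 4 \omega}}{16} (pole of order 2)
  F(ω) = -2πi·ΣRes = - \frac{7 i \pi \omega e^{- 4 \omega}}{8}

Case ω < 0 (upper half-plane, counterclockwise contour ⇒ F(ω) = +2πi·ΣRes):
  Res_{z = 4 i} g(z) = - \frac{7 \omega e^{4 \omega}}{16} (pole of order 2)
  F(ω) = 2πi·ΣRes = - \frac{7 i \pi \omega e^{4 \omega}}{8}

Both cases combine into a single formula in |ω|:

F(ω) = - \frac{7 i \pi \omega e^{- 4 \left|{\omega}\right|}}{8}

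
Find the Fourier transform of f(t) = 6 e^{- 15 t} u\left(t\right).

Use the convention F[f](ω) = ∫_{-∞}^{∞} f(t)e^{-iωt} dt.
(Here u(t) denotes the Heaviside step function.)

F(ω) = \frac{6}{i \omega + 15}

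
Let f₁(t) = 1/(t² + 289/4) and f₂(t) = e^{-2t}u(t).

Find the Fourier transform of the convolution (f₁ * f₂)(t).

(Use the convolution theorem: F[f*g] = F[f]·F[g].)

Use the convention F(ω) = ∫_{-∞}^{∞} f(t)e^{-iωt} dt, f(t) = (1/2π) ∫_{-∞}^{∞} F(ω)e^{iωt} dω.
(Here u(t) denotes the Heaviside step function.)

F[f₁*f₂](ω) = \frac{2 \pi e^{- \frac{17 \left|{\omega}\right|}{2}}}{17 \left(i \omega + 2\right)}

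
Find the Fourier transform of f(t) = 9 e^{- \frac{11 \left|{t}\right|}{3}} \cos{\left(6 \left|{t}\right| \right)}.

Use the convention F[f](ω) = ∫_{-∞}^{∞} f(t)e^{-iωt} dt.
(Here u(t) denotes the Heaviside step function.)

F(ω) = \frac{594 \left(9 \omega^{2} + 445\right)}{81 \omega^{4} - 3654 \omega^{2} + 198025}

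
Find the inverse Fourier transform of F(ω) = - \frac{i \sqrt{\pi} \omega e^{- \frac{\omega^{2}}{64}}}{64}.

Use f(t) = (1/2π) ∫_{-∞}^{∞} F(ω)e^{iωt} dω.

f(t) = 2 t e^{- 16 t^{2}}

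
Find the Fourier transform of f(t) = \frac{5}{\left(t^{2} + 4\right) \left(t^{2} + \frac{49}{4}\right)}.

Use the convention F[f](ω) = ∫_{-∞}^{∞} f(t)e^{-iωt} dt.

F(ω) = \frac{10 \pi e^{- 2 \left|{\omega}\right|}}{33} - \frac{40 \pi e^{- \frac{7 \left|{\omega}\right|}{2}}}{231}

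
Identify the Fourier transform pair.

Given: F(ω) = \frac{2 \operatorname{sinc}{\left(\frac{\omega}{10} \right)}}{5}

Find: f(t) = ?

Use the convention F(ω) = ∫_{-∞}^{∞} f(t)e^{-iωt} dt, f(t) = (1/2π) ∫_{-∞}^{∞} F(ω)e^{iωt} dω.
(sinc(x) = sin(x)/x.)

f(t) = 2 \left(\begin{cases} 1 & \text{for}\: \left|{t}\right| < \frac{1}{10} \\0 & \text{otherwise} \end{cases}\right)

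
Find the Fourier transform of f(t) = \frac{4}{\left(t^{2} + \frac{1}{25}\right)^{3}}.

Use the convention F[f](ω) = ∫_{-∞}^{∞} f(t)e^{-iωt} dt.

F(ω) = \frac{125 \pi \left(\omega^{2} + 15 \left|{\omega}\right| + 75\right) e^{- \frac{\left|{\omega}\right|}{5}}}{2}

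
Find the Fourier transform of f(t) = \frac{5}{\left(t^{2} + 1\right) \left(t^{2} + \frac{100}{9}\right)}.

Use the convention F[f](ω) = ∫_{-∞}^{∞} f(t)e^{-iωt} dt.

F(ω) = \frac{45 \pi e^{- \left|{\omega}\right|}}{91} - \frac{27 \pi e^{- \frac{10 \left|{\omega}\right|}{3}}}{182}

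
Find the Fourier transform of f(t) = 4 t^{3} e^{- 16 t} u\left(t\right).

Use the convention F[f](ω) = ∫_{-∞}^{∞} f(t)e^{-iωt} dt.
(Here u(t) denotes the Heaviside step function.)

F(ω) = \frac{24}{\left(i \omega + 16\right)^{4}}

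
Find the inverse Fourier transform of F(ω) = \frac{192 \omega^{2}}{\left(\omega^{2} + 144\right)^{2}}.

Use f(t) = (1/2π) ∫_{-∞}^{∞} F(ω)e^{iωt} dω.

f(t) = 4 \left(1 - 12 \left|{t}\right|\right) e^{- 12 \left|{t}\right|}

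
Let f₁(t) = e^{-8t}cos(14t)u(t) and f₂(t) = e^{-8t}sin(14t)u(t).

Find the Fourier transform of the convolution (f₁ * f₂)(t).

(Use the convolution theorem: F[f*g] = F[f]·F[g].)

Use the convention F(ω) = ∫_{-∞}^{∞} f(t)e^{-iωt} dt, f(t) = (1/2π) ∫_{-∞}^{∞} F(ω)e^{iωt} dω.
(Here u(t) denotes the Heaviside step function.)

F[f₁*f₂](ω) = \frac{14 \left(i \omega + 8\right)}{\left(\left(i \omega + 8\right)^{2} + 196\right)^{2}}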